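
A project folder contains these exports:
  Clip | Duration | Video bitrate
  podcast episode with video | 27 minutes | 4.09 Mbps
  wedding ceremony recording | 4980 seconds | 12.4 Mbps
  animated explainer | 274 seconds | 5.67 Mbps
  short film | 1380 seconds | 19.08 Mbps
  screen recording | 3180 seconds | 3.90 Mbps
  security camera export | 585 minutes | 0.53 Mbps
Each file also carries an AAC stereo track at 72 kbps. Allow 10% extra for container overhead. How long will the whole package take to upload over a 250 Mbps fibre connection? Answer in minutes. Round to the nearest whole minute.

Audio: 72 kbps = 0.072 Mbps.
podcast episode with video: 4.162 Mbps × 1620 s × 1.10 = 7416.7 Mb
wedding ceremony recording: 12.472 Mbps × 4980 s × 1.10 = 68321.6 Mb
animated explainer: 5.742 Mbps × 274 s × 1.10 = 1730.6 Mb
short film: 19.152 Mbps × 1380 s × 1.10 = 29072.7 Mb
screen recording: 3.972 Mbps × 3180 s × 1.10 = 13894.1 Mb
security camera export: 0.602 Mbps × 35100 s × 1.10 = 23243.2 Mb
Total: 143679.0 Mb = 17959.9 MB.
At 250 Mbps: 143679.0 / 250 = 575 s ≈ 9.58 minutes.

10 minutes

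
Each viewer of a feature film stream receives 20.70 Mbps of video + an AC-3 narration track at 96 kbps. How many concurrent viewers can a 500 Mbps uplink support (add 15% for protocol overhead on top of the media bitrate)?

Audio: 96 kbps = 0.096 Mbps.
Per-viewer media rate: 20.796 Mbps.
On the wire with 15% overhead: 23.915 Mbps.
500 Mbps = 500.0 Mbps; 500.0 / 23.915 = 20.91 → 20 viewers.

20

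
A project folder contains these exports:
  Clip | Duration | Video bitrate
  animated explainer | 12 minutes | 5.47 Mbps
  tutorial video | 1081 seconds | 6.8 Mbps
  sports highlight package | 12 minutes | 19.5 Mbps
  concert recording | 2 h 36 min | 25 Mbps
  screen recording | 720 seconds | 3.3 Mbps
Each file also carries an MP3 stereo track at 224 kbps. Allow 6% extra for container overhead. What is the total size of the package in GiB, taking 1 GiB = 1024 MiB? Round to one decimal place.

32.6 GiB

Audio: 224 kbps = 0.224 Mbps.
animated explainer: 5.694 Mbps × 720 s × 1.06 = 4345.7 Mb
tutorial video: 7.024 Mbps × 1081 s × 1.06 = 8048.5 Mb
sports highlight package: 19.724 Mbps × 720 s × 1.06 = 15053.4 Mb
concert recording: 25.224 Mbps × 9360 s × 1.06 = 250262.4 Mb
screen recording: 3.524 Mbps × 720 s × 1.06 = 2689.5 Mb
Total: 280399.5 Mb = 35049.9 MB.
= 32.64 GiB.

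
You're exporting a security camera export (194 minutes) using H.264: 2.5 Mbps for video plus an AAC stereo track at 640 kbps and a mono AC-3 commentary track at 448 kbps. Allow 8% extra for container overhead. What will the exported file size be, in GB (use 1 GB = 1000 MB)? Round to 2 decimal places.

5.64 GB

194 min = 11640 s
Audio total: 640 + 448 = 1088 kbps = 1.088 Mbps.
Total bitrate: 2.5 + 1.088 = 3.588 Mbps.
Stream data: 3.588 Mbps × 11640 s = 41764.3 Mb.
With 8% container overhead: ×1.08.
45,105 Mb ÷ 8 = 5,638 MB → 5.638 GB.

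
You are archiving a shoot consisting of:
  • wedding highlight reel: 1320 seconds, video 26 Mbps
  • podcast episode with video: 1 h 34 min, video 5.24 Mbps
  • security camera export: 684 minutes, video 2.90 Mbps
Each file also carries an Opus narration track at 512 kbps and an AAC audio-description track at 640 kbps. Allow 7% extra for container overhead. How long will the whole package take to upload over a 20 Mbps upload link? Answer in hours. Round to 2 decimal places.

Audio total: 512 + 640 = 1152 kbps = 1.152 Mbps.
wedding highlight reel: 27.152 Mbps × 1320 s × 1.07 = 38349.5 Mb
podcast episode with video: 6.392 Mbps × 5640 s × 1.07 = 38574.4 Mb
security camera export: 4.052 Mbps × 41040 s × 1.07 = 177934.7 Mb
Total: 254858.6 Mb = 31857.3 MB.
At 20 Mbps: 254858.6 / 20 = 12743 s ≈ 3.54 hours.

3.54 hours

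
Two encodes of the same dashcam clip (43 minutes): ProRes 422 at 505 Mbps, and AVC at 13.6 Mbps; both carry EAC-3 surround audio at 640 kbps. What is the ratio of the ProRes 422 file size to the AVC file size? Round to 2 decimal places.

35.51

43 min = 2580 s
Audio: 640 kbps = 0.640 Mbps.
ProRes 422: 505.640 Mbps × 2580 s = 1304551.2 Mb = 151.870 GiB.
AVC: 14.240 Mbps × 2580 s = 36739.2 Mb = 4.277 GiB.
Ratio: 151.870 / 4.277 = 35.508.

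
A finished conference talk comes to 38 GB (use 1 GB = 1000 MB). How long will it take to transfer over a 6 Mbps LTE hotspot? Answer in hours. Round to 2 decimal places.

File: 38 GB = 304000.0 Mb.
At 6 Mbps: 304000.0 / 6 = 50666.7 s ≈ 14.1 hours.

14.07 hours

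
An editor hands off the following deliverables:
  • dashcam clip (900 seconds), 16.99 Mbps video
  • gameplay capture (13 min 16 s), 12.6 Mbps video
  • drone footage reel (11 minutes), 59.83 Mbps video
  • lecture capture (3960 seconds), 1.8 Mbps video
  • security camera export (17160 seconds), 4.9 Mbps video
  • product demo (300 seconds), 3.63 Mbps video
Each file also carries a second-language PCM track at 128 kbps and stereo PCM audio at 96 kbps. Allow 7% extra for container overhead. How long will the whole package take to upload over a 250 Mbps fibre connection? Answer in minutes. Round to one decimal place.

Audio total: 128 + 96 = 224 kbps = 0.224 Mbps.
dashcam clip: 17.214 Mbps × 900 s × 1.07 = 16577.1 Mb
gameplay capture: 12.824 Mbps × 796 s × 1.07 = 10922.5 Mb
drone footage reel: 60.054 Mbps × 660 s × 1.07 = 42410.1 Mb
lecture capture: 2.024 Mbps × 3960 s × 1.07 = 8576.1 Mb
security camera export: 5.124 Mbps × 17160 s × 1.07 = 94082.8 Mb
product demo: 3.854 Mbps × 300 s × 1.07 = 1237.1 Mb
Total: 173805.7 Mb = 21725.7 MB.
At 250 Mbps: 173805.7 / 250 = 695 s ≈ 11.6 minutes.

11.6 minutes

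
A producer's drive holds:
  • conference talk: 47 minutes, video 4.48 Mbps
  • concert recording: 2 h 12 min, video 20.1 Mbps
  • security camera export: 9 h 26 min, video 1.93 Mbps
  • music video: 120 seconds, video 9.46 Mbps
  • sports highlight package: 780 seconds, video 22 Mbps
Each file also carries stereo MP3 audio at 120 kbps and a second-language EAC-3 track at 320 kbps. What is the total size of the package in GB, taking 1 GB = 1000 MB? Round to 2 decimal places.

Audio total: 120 + 320 = 440 kbps = 0.440 Mbps.
conference talk: 4.920 Mbps × 2820 s = 13874.4 Mb
concert recording: 20.540 Mbps × 7920 s = 162676.8 Mb
security camera export: 2.370 Mbps × 33960 s = 80485.2 Mb
music video: 9.900 Mbps × 120 s = 1188.0 Mb
sports highlight package: 22.440 Mbps × 780 s = 17503.2 Mb
Total: 275727.6 Mb = 34465.9 MB.
= 34.47 GB.

34.47 GB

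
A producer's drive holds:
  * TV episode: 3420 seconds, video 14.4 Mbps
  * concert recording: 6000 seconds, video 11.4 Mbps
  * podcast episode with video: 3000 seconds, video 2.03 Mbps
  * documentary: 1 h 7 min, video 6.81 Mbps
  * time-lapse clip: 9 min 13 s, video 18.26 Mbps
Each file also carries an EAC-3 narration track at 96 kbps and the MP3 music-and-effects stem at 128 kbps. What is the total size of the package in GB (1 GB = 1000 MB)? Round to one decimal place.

Audio total: 96 + 128 = 224 kbps = 0.224 Mbps.
TV episode: 14.624 Mbps × 3420 s = 50014.1 Mb
concert recording: 11.624 Mbps × 6000 s = 69744.0 Mb
podcast episode with video: 2.254 Mbps × 3000 s = 6762.0 Mb
documentary: 7.034 Mbps × 4020 s = 28276.7 Mb
time-lapse clip: 18.484 Mbps × 553 s = 10221.7 Mb
Total: 165018.4 Mb = 20627.3 MB.
= 20.63 GB.

20.6 GB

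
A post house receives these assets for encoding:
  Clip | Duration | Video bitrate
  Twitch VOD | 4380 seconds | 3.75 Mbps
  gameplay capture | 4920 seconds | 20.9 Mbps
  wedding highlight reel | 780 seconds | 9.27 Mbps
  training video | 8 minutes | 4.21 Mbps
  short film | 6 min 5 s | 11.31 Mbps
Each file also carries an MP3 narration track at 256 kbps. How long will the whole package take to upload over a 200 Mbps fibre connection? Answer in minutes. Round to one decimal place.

Audio: 256 kbps = 0.256 Mbps.
Twitch VOD: 4.006 Mbps × 4380 s = 17546.3 Mb
gameplay capture: 21.156 Mbps × 4920 s = 104087.5 Mb
wedding highlight reel: 9.526 Mbps × 780 s = 7430.3 Mb
training video: 4.466 Mbps × 480 s = 2143.7 Mb
short film: 11.566 Mbps × 365 s = 4221.6 Mb
Total: 135429.4 Mb = 16928.7 MB.
At 200 Mbps: 135429.4 / 200 = 677 s ≈ 11.3 minutes.

11.3 minutes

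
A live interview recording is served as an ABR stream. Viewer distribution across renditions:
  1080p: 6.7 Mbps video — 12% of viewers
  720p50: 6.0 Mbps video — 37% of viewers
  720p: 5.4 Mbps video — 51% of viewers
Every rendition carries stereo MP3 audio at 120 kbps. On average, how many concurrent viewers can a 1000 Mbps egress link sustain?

Audio: 120 kbps = 0.120 Mbps.
Average per-viewer bitrate: 0.12×6.820 + 0.37×6.120 + 0.51×5.520 = 5.898 Mbps.
1000 Mbps = 1,000 Mbps; 1,000 / 5.898 = 169.55 → 169.

169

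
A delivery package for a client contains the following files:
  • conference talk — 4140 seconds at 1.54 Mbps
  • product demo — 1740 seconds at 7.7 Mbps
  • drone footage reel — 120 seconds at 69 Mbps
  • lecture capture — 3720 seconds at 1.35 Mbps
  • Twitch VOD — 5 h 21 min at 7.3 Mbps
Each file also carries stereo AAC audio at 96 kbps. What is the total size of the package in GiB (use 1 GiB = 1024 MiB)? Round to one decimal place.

20.5 GiB

Audio: 96 kbps = 0.096 Mbps.
conference talk: 1.636 Mbps × 4140 s = 6773.0 Mb
product demo: 7.796 Mbps × 1740 s = 13565.0 Mb
drone footage reel: 69.096 Mbps × 120 s = 8291.5 Mb
lecture capture: 1.446 Mbps × 3720 s = 5379.1 Mb
Twitch VOD: 7.396 Mbps × 19260 s = 142447.0 Mb
Total: 176455.7 Mb = 22057.0 MB.
= 20.54 GiB.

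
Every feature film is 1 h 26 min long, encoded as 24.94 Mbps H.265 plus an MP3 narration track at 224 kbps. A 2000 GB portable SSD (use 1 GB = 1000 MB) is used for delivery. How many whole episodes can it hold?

123

1 h 26 min = 86 min = 5160 s
Audio: 224 kbps = 0.224 Mbps.
Total bitrate: 25.164 Mbps.
Per item: 25.164 Mbps × 5160 s = 129,846 Mb = 16,231 MB.
Capacity: 2000 GB = 16,000,000 Mb; 123.22 items → 123 complete.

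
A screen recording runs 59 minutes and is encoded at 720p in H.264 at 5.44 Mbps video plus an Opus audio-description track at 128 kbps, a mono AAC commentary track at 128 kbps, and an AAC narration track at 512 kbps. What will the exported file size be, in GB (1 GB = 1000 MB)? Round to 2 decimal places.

2.75 GB

59 min = 3540 s
Audio total: 128 + 128 + 512 = 768 kbps = 0.768 Mbps.
Total bitrate: 5.44 + 0.768 = 6.208 Mbps.
Stream data: 6.208 Mbps × 3540 s = 21976.3 Mb.
21,976 Mb ÷ 8 = 2,747 MB → 2.747 GB.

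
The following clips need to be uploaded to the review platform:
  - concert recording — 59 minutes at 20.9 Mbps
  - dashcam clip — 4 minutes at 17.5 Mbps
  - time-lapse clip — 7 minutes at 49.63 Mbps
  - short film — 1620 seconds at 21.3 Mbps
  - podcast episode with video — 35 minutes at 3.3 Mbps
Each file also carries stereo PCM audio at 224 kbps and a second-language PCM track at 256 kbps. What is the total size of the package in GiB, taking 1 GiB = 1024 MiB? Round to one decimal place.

Audio total: 224 + 256 = 480 kbps = 0.480 Mbps.
concert recording: 21.380 Mbps × 3540 s = 75685.2 Mb
dashcam clip: 17.980 Mbps × 240 s = 4315.2 Mb
time-lapse clip: 50.110 Mbps × 420 s = 21046.2 Mb
short film: 21.780 Mbps × 1620 s = 35283.6 Mb
podcast episode with video: 3.780 Mbps × 2100 s = 7938.0 Mb
Total: 144268.2 Mb = 18033.5 MB.
= 16.80 GiB.

16.8 GiB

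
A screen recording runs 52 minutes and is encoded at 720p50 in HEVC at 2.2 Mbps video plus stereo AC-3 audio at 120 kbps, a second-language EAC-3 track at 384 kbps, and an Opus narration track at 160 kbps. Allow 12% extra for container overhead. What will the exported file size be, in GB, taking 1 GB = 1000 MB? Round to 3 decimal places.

52 min = 3120 s
Audio total: 120 + 384 + 160 = 664 kbps = 0.664 Mbps.
Total bitrate: 2.2 + 0.664 = 2.864 Mbps.
Stream data: 2.864 Mbps × 3120 s = 8935.7 Mb.
With 12% container overhead: ×1.12.
10,008 Mb ÷ 8 = 1,251 MB → 1.251 GB.

1.251 GB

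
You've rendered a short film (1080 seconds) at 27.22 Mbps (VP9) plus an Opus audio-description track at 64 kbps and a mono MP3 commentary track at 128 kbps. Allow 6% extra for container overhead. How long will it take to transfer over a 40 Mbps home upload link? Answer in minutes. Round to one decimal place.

Audio total: 64 + 128 = 192 kbps = 0.192 Mbps.
Total bitrate: 27.412 Mbps.
File: 27.412 Mbps × 1080 s = 29605.0 Mb.
With 6% container overhead: ×1.06. → 31381.3 Mb.
At 40 Mbps: 31381.3 / 40 = 784.5 s ≈ 13.1 minutes.

13.1 minutes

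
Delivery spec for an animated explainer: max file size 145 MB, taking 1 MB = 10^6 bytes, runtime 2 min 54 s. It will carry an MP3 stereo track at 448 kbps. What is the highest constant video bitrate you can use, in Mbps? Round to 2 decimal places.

Budget: 145 MB = 1160.0 Mb.
2 min 54 s = 174 s
Total bitrate budget: 1160.0 Mb / 174 s = 6.667 Mbps.
Audio: 448 kbps = 0.448 Mbps.
Video: 6.667 − 0.448 = 6.219 Mbps.

6.22 Mbps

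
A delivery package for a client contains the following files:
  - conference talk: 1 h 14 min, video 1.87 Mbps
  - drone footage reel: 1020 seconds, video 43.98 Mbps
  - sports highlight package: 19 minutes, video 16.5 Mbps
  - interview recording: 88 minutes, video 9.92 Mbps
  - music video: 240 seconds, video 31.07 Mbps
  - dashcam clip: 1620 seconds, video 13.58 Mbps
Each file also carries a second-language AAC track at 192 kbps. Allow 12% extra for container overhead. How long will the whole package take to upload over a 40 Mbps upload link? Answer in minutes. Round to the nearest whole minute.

Audio: 192 kbps = 0.192 Mbps.
conference talk: 2.062 Mbps × 4440 s × 1.12 = 10253.9 Mb
drone footage reel: 44.172 Mbps × 1020 s × 1.12 = 50462.1 Mb
sports highlight package: 16.692 Mbps × 1140 s × 1.12 = 21312.3 Mb
interview recording: 10.112 Mbps × 5280 s × 1.12 = 59798.3 Mb
music video: 31.262 Mbps × 240 s × 1.12 = 8403.2 Mb
dashcam clip: 13.772 Mbps × 1620 s × 1.12 = 24987.9 Mb
Total: 175217.8 Mb = 21902.2 MB.
At 40 Mbps: 175217.8 / 40 = 4380 s ≈ 73 minutes.

73 minutes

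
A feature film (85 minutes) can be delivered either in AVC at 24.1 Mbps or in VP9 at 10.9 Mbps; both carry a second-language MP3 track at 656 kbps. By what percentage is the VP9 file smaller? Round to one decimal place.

53.3%

85 min = 5100 s
Audio: 656 kbps = 0.656 Mbps.
AVC: 24.756 Mbps × 5100 s = 126255.6 Mb = 15.782 GB.
VP9: 11.556 Mbps × 5100 s = 58935.6 Mb = 7.367 GB.
Reduction: (1 − 7.367/15.782) × 100 = 53.32%.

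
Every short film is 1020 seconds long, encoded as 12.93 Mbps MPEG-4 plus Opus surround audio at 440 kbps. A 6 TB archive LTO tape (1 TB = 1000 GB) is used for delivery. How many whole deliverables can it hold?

3519

Audio: 440 kbps = 0.440 Mbps.
Total bitrate: 13.370 Mbps.
Per item: 13.370 Mbps × 1020 s = 13,637 Mb = 1,705 MB.
Capacity: 6 TB = 48,000,000 Mb; 3519.73 items → 3519 complete.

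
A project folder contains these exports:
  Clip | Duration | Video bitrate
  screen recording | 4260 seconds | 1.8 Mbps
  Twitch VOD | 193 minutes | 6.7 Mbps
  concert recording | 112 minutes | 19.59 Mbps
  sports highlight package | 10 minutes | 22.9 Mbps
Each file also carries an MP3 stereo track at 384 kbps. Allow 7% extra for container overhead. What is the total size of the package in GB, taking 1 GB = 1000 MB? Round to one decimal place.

32.0 GB

Audio: 384 kbps = 0.384 Mbps.
screen recording: 2.184 Mbps × 4260 s × 1.07 = 9955.1 Mb
Twitch VOD: 7.084 Mbps × 11580 s × 1.07 = 87775.0 Mb
concert recording: 19.974 Mbps × 6720 s × 1.07 = 143621.0 Mb
sports highlight package: 23.284 Mbps × 600 s × 1.07 = 14948.3 Mb
Total: 256299.5 Mb = 32037.4 MB.
= 32.04 GB.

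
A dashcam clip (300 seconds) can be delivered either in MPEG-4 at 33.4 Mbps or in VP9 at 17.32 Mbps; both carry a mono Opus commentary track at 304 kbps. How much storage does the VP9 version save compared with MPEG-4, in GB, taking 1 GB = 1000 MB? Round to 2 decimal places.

Audio: 304 kbps = 0.304 Mbps.
MPEG-4: 33.704 Mbps × 300 s = 10111.2 Mb = 1.264 GB.
VP9: 17.624 Mbps × 300 s = 5287.2 Mb = 0.661 GB.
Saving: 1.264 − 0.661 = 0.603 GB.

0.60 GB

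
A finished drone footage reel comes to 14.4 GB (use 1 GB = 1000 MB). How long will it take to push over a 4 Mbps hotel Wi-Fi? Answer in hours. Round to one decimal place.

8.0 hours

File: 14.4 GB = 115200.0 Mb.
At 4 Mbps: 115200.0 / 4 = 28800.0 s ≈ 8 hours.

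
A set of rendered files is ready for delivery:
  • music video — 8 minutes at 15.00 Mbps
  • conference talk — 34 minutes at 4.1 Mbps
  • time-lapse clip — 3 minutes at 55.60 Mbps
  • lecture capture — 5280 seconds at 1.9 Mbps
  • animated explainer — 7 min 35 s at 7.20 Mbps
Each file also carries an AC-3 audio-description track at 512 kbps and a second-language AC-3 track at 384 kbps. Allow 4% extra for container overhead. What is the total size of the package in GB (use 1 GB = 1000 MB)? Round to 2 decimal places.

Audio total: 512 + 384 = 896 kbps = 0.896 Mbps.
music video: 15.896 Mbps × 480 s × 1.04 = 7935.3 Mb
conference talk: 4.996 Mbps × 2040 s × 1.04 = 10599.5 Mb
time-lapse clip: 56.496 Mbps × 180 s × 1.04 = 10576.1 Mb
lecture capture: 2.796 Mbps × 5280 s × 1.04 = 15353.4 Mb
animated explainer: 8.096 Mbps × 455 s × 1.04 = 3831.0 Mb
Total: 48295.3 Mb = 6036.9 MB.
= 6.037 GB.

6.04 GB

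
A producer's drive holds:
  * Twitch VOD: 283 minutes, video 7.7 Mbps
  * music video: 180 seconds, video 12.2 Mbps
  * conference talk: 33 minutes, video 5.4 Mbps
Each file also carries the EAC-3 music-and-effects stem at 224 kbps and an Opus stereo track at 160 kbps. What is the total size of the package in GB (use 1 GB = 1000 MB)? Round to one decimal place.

18.9 GB

Audio total: 224 + 160 = 384 kbps = 0.384 Mbps.
Twitch VOD: 8.084 Mbps × 16980 s = 137266.3 Mb
music video: 12.584 Mbps × 180 s = 2265.1 Mb
conference talk: 5.784 Mbps × 1980 s = 11452.3 Mb
Total: 150983.8 Mb = 18873.0 MB.
= 18.87 GB.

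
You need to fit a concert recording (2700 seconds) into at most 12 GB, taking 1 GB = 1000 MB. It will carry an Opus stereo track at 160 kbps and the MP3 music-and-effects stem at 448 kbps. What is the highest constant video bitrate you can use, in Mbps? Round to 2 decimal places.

34.95 Mbps

Budget: 12 GB = 96000.0 Mb.
Total bitrate budget: 96000.0 Mb / 2700 s = 35.556 Mbps.
Audio total: 160 + 448 = 608 kbps = 0.608 Mbps.
Video: 35.556 − 0.608 = 34.948 Mbps.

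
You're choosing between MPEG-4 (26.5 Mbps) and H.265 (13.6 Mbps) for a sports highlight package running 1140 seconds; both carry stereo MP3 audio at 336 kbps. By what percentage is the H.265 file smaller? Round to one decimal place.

48.1%

Audio: 336 kbps = 0.336 Mbps.
MPEG-4: 26.836 Mbps × 1140 s = 30593.0 Mb = 3.561 GiB.
H.265: 13.936 Mbps × 1140 s = 15887.0 Mb = 1.849 GiB.
Reduction: (1 − 1.849/3.561) × 100 = 48.07%.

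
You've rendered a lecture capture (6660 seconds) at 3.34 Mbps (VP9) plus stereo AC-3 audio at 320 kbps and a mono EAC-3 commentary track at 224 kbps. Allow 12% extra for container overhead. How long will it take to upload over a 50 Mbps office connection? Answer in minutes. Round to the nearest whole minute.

Audio total: 320 + 224 = 544 kbps = 0.544 Mbps.
Total bitrate: 3.884 Mbps.
File: 3.884 Mbps × 6660 s = 25867.4 Mb.
With 12% container overhead: ×1.12. → 28971.5 Mb.
At 50 Mbps: 28971.5 / 50 = 579.4 s ≈ 9.66 minutes.

10 minutes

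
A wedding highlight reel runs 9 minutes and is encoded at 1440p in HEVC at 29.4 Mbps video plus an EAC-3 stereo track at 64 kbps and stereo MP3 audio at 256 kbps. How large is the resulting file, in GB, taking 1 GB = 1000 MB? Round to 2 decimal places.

2.01 GB

9 min = 540 s
Audio total: 64 + 256 = 320 kbps = 0.320 Mbps.
Total bitrate: 29.4 + 0.320 = 29.720 Mbps.
Stream data: 29.720 Mbps × 540 s = 16048.8 Mb.
16,049 Mb ÷ 8 = 2,006 MB → 2.006 GB.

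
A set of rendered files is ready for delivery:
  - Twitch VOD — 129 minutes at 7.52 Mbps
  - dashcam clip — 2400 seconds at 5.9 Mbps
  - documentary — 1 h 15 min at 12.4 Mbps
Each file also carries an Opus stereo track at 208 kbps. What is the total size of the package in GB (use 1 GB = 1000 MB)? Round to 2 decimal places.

16.40 GB

Audio: 208 kbps = 0.208 Mbps.
Twitch VOD: 7.728 Mbps × 7740 s = 59814.7 Mb
dashcam clip: 6.108 Mbps × 2400 s = 14659.2 Mb
documentary: 12.608 Mbps × 4500 s = 56736.0 Mb
Total: 131209.9 Mb = 16401.2 MB.
= 16.40 GB.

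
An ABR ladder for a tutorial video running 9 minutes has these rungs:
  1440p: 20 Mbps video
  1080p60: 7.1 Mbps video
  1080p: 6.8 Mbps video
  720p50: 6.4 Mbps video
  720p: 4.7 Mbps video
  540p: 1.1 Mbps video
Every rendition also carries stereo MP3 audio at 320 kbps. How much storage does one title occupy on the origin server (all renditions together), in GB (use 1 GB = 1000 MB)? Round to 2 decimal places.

9 min = 540 s
Audio: 320 kbps = 0.320 Mbps.
Sum of rendition bitrates: (20+0.320) + (7.1+0.320) + (6.8+0.320) + (6.4+0.320) + (4.7+0.320) + (1.1+0.320) = 48.020 Mbps.
× 540 s = 25,931 Mb = 3,241 MB = 3.241 GB.

3.24 GB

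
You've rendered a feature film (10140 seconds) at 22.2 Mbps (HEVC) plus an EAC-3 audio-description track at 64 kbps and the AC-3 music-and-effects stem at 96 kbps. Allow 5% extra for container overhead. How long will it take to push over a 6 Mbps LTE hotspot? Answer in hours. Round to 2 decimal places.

Audio total: 64 + 96 = 160 kbps = 0.160 Mbps.
Total bitrate: 22.360 Mbps.
File: 22.360 Mbps × 10140 s = 226730.4 Mb.
With 5% container overhead: ×1.05. → 238066.9 Mb.
At 6 Mbps: 238066.9 / 6 = 39677.8 s ≈ 11 hours.

11.02 hours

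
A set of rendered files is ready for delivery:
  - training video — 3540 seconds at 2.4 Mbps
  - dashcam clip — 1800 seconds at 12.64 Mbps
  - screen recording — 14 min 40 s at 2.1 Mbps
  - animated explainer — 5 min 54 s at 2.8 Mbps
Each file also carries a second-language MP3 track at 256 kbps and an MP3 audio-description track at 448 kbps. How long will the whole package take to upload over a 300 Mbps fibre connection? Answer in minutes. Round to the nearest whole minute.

Audio total: 256 + 448 = 704 kbps = 0.704 Mbps.
training video: 3.104 Mbps × 3540 s = 10988.2 Mb
dashcam clip: 13.344 Mbps × 1800 s = 24019.2 Mb
screen recording: 2.804 Mbps × 880 s = 2467.5 Mb
animated explainer: 3.504 Mbps × 354 s = 1240.4 Mb
Total: 38715.3 Mb = 4839.4 MB.
At 300 Mbps: 38715.3 / 300 = 129 s ≈ 2.15 minutes.

2 minutes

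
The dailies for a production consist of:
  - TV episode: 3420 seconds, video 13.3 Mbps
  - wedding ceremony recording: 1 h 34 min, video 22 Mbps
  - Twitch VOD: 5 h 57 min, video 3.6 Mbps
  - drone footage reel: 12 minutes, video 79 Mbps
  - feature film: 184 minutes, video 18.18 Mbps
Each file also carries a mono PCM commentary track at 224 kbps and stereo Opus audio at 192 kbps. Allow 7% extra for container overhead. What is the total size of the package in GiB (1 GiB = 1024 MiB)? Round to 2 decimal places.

Audio total: 224 + 192 = 416 kbps = 0.416 Mbps.
TV episode: 13.716 Mbps × 3420 s × 1.07 = 50192.3 Mb
wedding ceremony recording: 22.416 Mbps × 5640 s × 1.07 = 135276.1 Mb
Twitch VOD: 4.016 Mbps × 21420 s × 1.07 = 92044.3 Mb
drone footage reel: 79.416 Mbps × 720 s × 1.07 = 61182.1 Mb
feature film: 18.596 Mbps × 11040 s × 1.07 = 219670.8 Mb
Total: 558365.6 Mb = 69795.7 MB.
= 65.00 GiB.

65.00 GiB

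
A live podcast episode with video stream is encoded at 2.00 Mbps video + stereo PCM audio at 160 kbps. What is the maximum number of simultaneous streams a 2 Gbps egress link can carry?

Audio: 160 kbps = 0.160 Mbps.
Per-viewer media rate: 2.160 Mbps.
2 Gbps = 2,000 Mbps; 2,000 / 2.160 = 925.93 → 925 viewers.

925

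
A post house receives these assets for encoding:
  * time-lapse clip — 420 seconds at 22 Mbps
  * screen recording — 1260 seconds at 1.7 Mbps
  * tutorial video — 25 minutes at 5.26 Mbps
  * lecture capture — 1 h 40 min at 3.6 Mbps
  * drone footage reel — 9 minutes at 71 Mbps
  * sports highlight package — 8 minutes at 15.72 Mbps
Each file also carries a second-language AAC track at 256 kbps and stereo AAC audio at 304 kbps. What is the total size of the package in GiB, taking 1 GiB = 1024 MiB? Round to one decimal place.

10.8 GiB

Audio total: 256 + 304 = 560 kbps = 0.560 Mbps.
time-lapse clip: 22.560 Mbps × 420 s = 9475.2 Mb
screen recording: 2.260 Mbps × 1260 s = 2847.6 Mb
tutorial video: 5.820 Mbps × 1500 s = 8730.0 Mb
lecture capture: 4.160 Mbps × 6000 s = 24960.0 Mb
drone footage reel: 71.560 Mbps × 540 s = 38642.4 Mb
sports highlight package: 16.280 Mbps × 480 s = 7814.4 Mb
Total: 92469.6 Mb = 11558.7 MB.
= 10.76 GiB.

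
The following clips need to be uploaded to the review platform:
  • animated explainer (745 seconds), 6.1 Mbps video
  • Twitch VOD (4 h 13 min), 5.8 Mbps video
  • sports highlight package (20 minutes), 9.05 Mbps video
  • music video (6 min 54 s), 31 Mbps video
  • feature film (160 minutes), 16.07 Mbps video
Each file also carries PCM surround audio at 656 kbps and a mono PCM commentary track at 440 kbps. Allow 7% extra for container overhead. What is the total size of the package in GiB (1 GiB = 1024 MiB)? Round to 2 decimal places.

Audio total: 656 + 440 = 1096 kbps = 1.096 Mbps.
animated explainer: 7.196 Mbps × 745 s × 1.07 = 5736.3 Mb
Twitch VOD: 6.896 Mbps × 15180 s × 1.07 = 112009.0 Mb
sports highlight package: 10.146 Mbps × 1200 s × 1.07 = 13027.5 Mb
music video: 32.096 Mbps × 414 s × 1.07 = 14217.9 Mb
feature film: 17.166 Mbps × 9600 s × 1.07 = 176329.2 Mb
Total: 321319.8 Mb = 40165.0 MB.
= 37.41 GiB.

37.41 GiB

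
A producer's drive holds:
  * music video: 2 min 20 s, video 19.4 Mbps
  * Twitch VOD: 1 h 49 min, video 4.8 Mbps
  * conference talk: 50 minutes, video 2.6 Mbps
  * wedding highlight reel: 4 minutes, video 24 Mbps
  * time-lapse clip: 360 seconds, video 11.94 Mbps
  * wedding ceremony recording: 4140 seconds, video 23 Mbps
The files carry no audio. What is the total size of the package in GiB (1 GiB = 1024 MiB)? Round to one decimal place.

17.1 GiB

music video: 19.400 Mbps × 140 s = 2716.0 Mb
Twitch VOD: 4.800 Mbps × 6540 s = 31392.0 Mb
conference talk: 2.600 Mbps × 3000 s = 7800.0 Mb
wedding highlight reel: 24.000 Mbps × 240 s = 5760.0 Mb
time-lapse clip: 11.940 Mbps × 360 s = 4298.4 Mb
wedding ceremony recording: 23.000 Mbps × 4140 s = 95220.0 Mb
Total: 147186.4 Mb = 18398.3 MB.
= 17.13 GiB.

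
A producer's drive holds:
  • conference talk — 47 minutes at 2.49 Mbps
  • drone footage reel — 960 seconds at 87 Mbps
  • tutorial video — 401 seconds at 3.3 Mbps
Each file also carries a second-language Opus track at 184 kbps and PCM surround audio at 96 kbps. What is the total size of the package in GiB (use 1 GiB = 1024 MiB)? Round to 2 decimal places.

10.83 GiB

Audio total: 184 + 96 = 280 kbps = 0.280 Mbps.
conference talk: 2.770 Mbps × 2820 s = 7811.4 Mb
drone footage reel: 87.280 Mbps × 960 s = 83788.8 Mb
tutorial video: 3.580 Mbps × 401 s = 1435.6 Mb
Total: 93035.8 Mb = 11629.5 MB.
= 10.83 GiB.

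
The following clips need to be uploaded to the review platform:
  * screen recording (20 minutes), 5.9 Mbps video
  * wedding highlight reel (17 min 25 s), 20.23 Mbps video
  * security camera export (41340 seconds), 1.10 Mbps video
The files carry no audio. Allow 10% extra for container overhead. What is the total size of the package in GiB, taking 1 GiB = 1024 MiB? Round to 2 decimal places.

screen recording: 5.900 Mbps × 1200 s × 1.10 = 7788.0 Mb
wedding highlight reel: 20.230 Mbps × 1045 s × 1.10 = 23254.4 Mb
security camera export: 1.100 Mbps × 41340 s × 1.10 = 50021.4 Mb
Total: 81063.8 Mb = 10133.0 MB.
= 9.437 GiB.

9.44 GiB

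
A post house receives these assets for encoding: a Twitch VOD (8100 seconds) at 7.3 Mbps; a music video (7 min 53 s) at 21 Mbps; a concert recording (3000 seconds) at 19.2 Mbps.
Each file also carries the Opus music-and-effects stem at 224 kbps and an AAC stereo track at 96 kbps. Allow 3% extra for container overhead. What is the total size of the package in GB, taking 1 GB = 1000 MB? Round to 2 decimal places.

16.78 GB

Audio total: 224 + 96 = 320 kbps = 0.320 Mbps.
Twitch VOD: 7.620 Mbps × 8100 s × 1.03 = 63573.7 Mb
music video: 21.320 Mbps × 473 s × 1.03 = 10386.9 Mb
concert recording: 19.520 Mbps × 3000 s × 1.03 = 60316.8 Mb
Total: 134277.4 Mb = 16784.7 MB.
= 16.78 GB.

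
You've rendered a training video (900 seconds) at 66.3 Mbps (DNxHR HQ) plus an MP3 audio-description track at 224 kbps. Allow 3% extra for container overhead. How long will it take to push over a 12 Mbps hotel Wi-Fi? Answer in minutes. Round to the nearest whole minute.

86 minutes

Audio: 224 kbps = 0.224 Mbps.
Total bitrate: 66.524 Mbps.
File: 66.524 Mbps × 900 s = 59871.6 Mb.
With 3% container overhead: ×1.03. → 61667.7 Mb.
At 12 Mbps: 61667.7 / 12 = 5139.0 s ≈ 85.6 minutes.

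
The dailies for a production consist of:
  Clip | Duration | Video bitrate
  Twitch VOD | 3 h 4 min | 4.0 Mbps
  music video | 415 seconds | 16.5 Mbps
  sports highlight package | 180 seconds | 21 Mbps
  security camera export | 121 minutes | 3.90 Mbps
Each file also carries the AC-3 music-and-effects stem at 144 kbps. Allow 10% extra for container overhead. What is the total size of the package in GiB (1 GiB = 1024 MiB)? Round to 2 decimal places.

Audio: 144 kbps = 0.144 Mbps.
Twitch VOD: 4.144 Mbps × 11040 s × 1.10 = 50324.7 Mb
music video: 16.644 Mbps × 415 s × 1.10 = 7598.0 Mb
sports highlight package: 21.144 Mbps × 180 s × 1.10 = 4186.5 Mb
security camera export: 4.044 Mbps × 7260 s × 1.10 = 32295.4 Mb
Total: 94404.6 Mb = 11800.6 MB.
= 10.99 GiB.

10.99 GiB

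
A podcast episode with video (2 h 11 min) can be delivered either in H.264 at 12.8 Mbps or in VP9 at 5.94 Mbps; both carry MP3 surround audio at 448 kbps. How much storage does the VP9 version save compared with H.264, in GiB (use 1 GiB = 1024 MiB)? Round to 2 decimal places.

6.28 GiB

2 h 11 min = 131 min = 7860 s
Audio: 448 kbps = 0.448 Mbps.
H.264: 13.248 Mbps × 7860 s = 104129.3 Mb = 12.122 GiB.
VP9: 6.388 Mbps × 7860 s = 50209.7 Mb = 5.845 GiB.
Saving: 12.122 − 5.845 = 6.277 GiB.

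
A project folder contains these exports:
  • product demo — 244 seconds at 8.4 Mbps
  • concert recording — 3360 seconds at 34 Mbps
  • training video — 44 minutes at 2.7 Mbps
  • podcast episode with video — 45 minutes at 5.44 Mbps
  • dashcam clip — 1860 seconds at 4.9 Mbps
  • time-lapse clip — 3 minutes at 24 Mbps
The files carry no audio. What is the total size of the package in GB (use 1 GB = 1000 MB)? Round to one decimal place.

18.9 GB

product demo: 8.400 Mbps × 244 s = 2049.6 Mb
concert recording: 34.000 Mbps × 3360 s = 114240.0 Mb
training video: 2.700 Mbps × 2640 s = 7128.0 Mb
podcast episode with video: 5.440 Mbps × 2700 s = 14688.0 Mb
dashcam clip: 4.900 Mbps × 1860 s = 9114.0 Mb
time-lapse clip: 24.000 Mbps × 180 s = 4320.0 Mb
Total: 151539.6 Mb = 18942.5 MB.
= 18.94 GB.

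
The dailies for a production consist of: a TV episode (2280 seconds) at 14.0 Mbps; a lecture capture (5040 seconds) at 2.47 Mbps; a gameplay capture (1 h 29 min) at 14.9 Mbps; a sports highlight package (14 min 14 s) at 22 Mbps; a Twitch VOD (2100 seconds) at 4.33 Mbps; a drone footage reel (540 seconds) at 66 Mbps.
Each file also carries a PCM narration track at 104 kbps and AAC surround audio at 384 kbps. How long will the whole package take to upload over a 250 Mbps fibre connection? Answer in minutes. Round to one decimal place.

Audio total: 104 + 384 = 488 kbps = 0.488 Mbps.
TV episode: 14.488 Mbps × 2280 s = 33032.6 Mb
lecture capture: 2.958 Mbps × 5040 s = 14908.3 Mb
gameplay capture: 15.388 Mbps × 5340 s = 82171.9 Mb
sports highlight package: 22.488 Mbps × 854 s = 19204.8 Mb
Twitch VOD: 4.818 Mbps × 2100 s = 10117.8 Mb
drone footage reel: 66.488 Mbps × 540 s = 35903.5 Mb
Total: 195339.0 Mb = 24417.4 MB.
At 250 Mbps: 195339.0 / 250 = 781 s ≈ 13 minutes.

13.0 minutes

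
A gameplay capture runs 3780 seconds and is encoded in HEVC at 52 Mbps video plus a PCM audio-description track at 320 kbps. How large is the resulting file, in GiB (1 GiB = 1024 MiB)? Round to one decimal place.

23.0 GiB

Audio: 320 kbps = 0.320 Mbps.
Total bitrate: 52 + 0.320 = 52.320 Mbps.
Stream data: 52.320 Mbps × 3780 s = 197769.6 Mb.
197,770 Mb = 24,721,200,000 bytes ÷ 1,073,741,824 = 23.02 GiB.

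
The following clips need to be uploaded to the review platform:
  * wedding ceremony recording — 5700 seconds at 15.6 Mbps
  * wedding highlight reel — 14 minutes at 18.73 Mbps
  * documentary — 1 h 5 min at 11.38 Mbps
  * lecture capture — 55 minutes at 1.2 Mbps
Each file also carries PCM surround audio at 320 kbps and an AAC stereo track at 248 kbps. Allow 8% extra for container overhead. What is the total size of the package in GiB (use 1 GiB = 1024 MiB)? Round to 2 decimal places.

20.22 GiB

Audio total: 320 + 248 = 568 kbps = 0.568 Mbps.
wedding ceremony recording: 16.168 Mbps × 5700 s × 1.08 = 99530.2 Mb
wedding highlight reel: 19.298 Mbps × 840 s × 1.08 = 17507.1 Mb
documentary: 11.948 Mbps × 3900 s × 1.08 = 50325.0 Mb
lecture capture: 1.768 Mbps × 3300 s × 1.08 = 6301.2 Mb
Total: 173663.5 Mb = 21707.9 MB.
= 20.22 GiB.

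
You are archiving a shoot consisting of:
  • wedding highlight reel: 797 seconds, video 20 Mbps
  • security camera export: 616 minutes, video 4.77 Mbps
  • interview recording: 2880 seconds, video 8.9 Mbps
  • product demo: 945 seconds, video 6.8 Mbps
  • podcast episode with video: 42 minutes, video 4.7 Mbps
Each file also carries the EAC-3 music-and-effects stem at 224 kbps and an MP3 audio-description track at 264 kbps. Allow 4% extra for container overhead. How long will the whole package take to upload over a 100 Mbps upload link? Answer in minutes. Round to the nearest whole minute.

Audio total: 224 + 264 = 488 kbps = 0.488 Mbps.
wedding highlight reel: 20.488 Mbps × 797 s × 1.04 = 16982.1 Mb
security camera export: 5.258 Mbps × 36960 s × 1.04 = 202109.1 Mb
interview recording: 9.388 Mbps × 2880 s × 1.04 = 28118.9 Mb
product demo: 7.288 Mbps × 945 s × 1.04 = 7162.6 Mb
podcast episode with video: 5.188 Mbps × 2520 s × 1.04 = 13596.7 Mb
Total: 267969.5 Mb = 33496.2 MB.
At 100 Mbps: 267969.5 / 100 = 2680 s ≈ 44.7 minutes.

45 minutes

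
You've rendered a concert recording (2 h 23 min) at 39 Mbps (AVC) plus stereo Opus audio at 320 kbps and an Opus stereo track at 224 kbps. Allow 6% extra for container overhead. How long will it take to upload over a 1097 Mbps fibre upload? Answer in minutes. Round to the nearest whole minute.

2 h 23 min = 143 min = 8580 s
Audio total: 320 + 224 = 544 kbps = 0.544 Mbps.
Total bitrate: 39.544 Mbps.
File: 39.544 Mbps × 8580 s = 339287.5 Mb.
With 6% container overhead: ×1.06. → 359644.8 Mb.
At 1097 Mbps: 359644.8 / 1097 = 327.8 s ≈ 5.46 minutes.

5 minutes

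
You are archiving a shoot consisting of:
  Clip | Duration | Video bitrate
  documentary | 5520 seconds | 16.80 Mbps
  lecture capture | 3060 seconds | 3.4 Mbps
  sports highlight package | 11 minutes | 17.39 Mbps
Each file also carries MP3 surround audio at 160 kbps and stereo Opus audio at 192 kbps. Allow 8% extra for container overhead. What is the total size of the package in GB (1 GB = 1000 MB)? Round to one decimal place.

15.9 GB

Audio total: 160 + 192 = 352 kbps = 0.352 Mbps.
documentary: 17.152 Mbps × 5520 s × 1.08 = 102253.4 Mb
lecture capture: 3.752 Mbps × 3060 s × 1.08 = 12399.6 Mb
sports highlight package: 17.742 Mbps × 660 s × 1.08 = 12646.5 Mb
Total: 127299.5 Mb = 15912.4 MB.
= 15.91 GB.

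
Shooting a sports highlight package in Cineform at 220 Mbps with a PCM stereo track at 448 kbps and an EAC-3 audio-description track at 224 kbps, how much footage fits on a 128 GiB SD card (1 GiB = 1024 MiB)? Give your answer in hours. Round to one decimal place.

1.4 hours

Audio total: 448 + 224 = 672 kbps = 0.672 Mbps.
Total bitrate: 220 + 0.672 = 220.672 Mbps.
Capacity: 128 GiB = 1,099,512 Mb.
Recording time: 1,099,512 / 220.672 = 4,983 s ≈ 1.38 hours.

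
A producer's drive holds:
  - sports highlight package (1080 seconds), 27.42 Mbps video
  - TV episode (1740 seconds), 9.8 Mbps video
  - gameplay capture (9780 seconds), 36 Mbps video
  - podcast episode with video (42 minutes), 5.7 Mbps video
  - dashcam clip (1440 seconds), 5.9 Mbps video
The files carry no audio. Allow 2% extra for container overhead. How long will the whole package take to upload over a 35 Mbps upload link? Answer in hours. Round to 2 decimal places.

3.41 hours

sports highlight package: 27.420 Mbps × 1080 s × 1.02 = 30205.9 Mb
TV episode: 9.800 Mbps × 1740 s × 1.02 = 17393.0 Mb
gameplay capture: 36.000 Mbps × 9780 s × 1.02 = 359121.6 Mb
podcast episode with video: 5.700 Mbps × 2520 s × 1.02 = 14651.3 Mb
dashcam clip: 5.900 Mbps × 1440 s × 1.02 = 8665.9 Mb
Total: 430037.7 Mb = 53754.7 MB.
At 35 Mbps: 430037.7 / 35 = 12287 s ≈ 3.41 hours.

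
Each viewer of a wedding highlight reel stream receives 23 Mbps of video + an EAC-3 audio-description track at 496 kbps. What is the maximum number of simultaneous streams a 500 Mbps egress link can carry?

21

Audio: 496 kbps = 0.496 Mbps.
Per-viewer media rate: 23.496 Mbps.
500 Mbps = 500.0 Mbps; 500.0 / 23.496 = 21.28 → 21 viewers.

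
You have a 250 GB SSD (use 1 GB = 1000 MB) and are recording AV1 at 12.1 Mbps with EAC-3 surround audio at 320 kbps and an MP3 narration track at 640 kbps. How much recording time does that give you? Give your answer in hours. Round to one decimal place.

42.5 hours

Audio total: 320 + 640 = 960 kbps = 0.960 Mbps.
Total bitrate: 12.1 + 0.960 = 13.060 Mbps.
Capacity: 250 GB = 2,000,000 Mb.
Recording time: 2,000,000 / 13.060 = 153,139 s ≈ 42.5 hours.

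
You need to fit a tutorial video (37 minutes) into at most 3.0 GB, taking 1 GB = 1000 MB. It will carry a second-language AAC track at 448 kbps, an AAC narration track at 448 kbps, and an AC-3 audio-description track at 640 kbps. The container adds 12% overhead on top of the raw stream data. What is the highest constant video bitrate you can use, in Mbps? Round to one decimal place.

8.1 Mbps

Budget: 3.0 GB = 24000.0 Mb.
Stream payload after overhead: 24000.0 / 1.12 = 21428.6 Mb.
37 min = 2220 s
Total bitrate budget: 21428.6 Mb / 2220 s = 9.653 Mbps.
Audio total: 448 + 448 + 640 = 1536 kbps = 1.536 Mbps.
Video: 9.653 − 1.536 = 8.117 Mbps.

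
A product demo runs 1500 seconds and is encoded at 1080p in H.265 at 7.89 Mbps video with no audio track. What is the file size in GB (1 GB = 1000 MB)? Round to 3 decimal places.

1.479 GB

Total bitrate: 7.89 Mbps.
Stream data: 7.890 Mbps × 1500 s = 11835.0 Mb.
11,835 Mb ÷ 8 = 1,479 MB → 1.479 GB.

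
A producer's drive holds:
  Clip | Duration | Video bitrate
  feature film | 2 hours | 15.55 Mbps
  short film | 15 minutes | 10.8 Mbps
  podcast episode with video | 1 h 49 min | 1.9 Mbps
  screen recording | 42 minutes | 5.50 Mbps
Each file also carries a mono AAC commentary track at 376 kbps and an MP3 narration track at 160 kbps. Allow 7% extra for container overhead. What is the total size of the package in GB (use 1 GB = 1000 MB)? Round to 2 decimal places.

Audio total: 376 + 160 = 536 kbps = 0.536 Mbps.
feature film: 16.086 Mbps × 7200 s × 1.07 = 123926.5 Mb
short film: 11.336 Mbps × 900 s × 1.07 = 10916.6 Mb
podcast episode with video: 2.436 Mbps × 6540 s × 1.07 = 17046.6 Mb
screen recording: 6.036 Mbps × 2520 s × 1.07 = 16275.5 Mb
Total: 168165.2 Mb = 21020.7 MB.
= 21.02 GB.

21.02 GB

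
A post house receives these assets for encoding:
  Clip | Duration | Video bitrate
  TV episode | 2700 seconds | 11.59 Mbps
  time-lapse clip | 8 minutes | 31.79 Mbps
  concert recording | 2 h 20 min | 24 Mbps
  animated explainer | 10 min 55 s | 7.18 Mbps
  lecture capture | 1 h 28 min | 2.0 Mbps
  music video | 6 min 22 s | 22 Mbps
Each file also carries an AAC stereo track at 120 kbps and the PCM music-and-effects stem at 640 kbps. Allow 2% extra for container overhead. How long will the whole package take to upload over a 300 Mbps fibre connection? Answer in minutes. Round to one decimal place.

16.2 minutes

Audio total: 120 + 640 = 760 kbps = 0.760 Mbps.
TV episode: 12.350 Mbps × 2700 s × 1.02 = 34011.9 Mb
time-lapse clip: 32.550 Mbps × 480 s × 1.02 = 15936.5 Mb
concert recording: 24.760 Mbps × 8400 s × 1.02 = 212143.7 Mb
animated explainer: 7.940 Mbps × 655 s × 1.02 = 5304.7 Mb
lecture capture: 2.760 Mbps × 5280 s × 1.02 = 14864.3 Mb
music video: 22.760 Mbps × 382 s × 1.02 = 8868.2 Mb
Total: 291129.2 Mb = 36391.2 MB.
At 300 Mbps: 291129.2 / 300 = 970 s ≈ 16.2 minutes.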